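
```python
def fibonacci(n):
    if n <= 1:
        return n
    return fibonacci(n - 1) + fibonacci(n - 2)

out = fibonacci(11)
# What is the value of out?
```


fibonacci(11)
= fibonacci(10) + fibonacci(9)
= (fibonacci(9) + fibonacci(8)) + fibonacci(9)
Computing bottom-up: fibonacci(0)=0, fibonacci(1)=1, fibonacci(2)=1, fibonacci(3)=2, fibonacci(4)=3, fibonacci(5)=5, fibonacci(6)=8, fibonacci(7)=13, fibonacci(8)=21, fibonacci(9)=34, fibonacci(10)=55, fibonacci(11)=89
= 89


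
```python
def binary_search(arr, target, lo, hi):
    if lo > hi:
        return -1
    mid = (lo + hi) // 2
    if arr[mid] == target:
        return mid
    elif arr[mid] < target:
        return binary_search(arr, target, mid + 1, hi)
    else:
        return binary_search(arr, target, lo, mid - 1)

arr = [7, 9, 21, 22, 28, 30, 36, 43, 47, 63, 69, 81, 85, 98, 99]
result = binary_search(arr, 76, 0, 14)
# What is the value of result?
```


binary_search(arr, 76, 0, 14)
lo=0, hi=14, mid=7, arr[mid]=43
43 < 76, search right half
lo=8, hi=14, mid=11, arr[mid]=81
81 > 76, search left half
lo=8, hi=10, mid=9, arr[mid]=63
63 < 76, search right half
lo=10, hi=10, mid=10, arr[mid]=69
69 < 76, search right half
lo > hi, target not found, return -1
= -1


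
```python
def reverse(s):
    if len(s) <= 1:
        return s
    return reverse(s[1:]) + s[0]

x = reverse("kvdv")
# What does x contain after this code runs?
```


reverse("kvdv")
= reverse("vdv") + "k"
= reverse("dv") + "v" + "k"
= reverse("v") + "d" + "v" + "k"
= "v" + "d" + "v" + "k"
= "vdvk"


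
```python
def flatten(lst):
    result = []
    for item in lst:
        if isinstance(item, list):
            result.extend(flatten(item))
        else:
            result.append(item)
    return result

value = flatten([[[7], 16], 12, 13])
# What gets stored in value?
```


flatten([[[7], 16], 12, 13])
Processing each element:
  [[7], 16] is a list -> flatten recursively -> [7, 16]
  12 is not a list -> append 12
  13 is not a list -> append 13
= [7, 16, 12, 13]


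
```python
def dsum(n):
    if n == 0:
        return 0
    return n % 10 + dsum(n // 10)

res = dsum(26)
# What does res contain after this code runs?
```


dsum(26)
= 6 + dsum(2)
= 6 + 2 + dsum(0)
= 6 + 2 + 0
= 8


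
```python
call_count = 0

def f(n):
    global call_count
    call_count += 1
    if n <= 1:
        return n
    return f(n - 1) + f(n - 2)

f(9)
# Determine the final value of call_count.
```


f(9) calls f(8) and f(7); each non-base call branches into two more.
Let C(k) = total number of calls made by f(k), including the call to f(k) itself.
Base cases: C(0) = 1, C(1) = 1
Recurrence: C(k) = 1 + C(k-1) + C(k-2)
  C(2) = 1 + C(1) + C(0) = 1 + 1 + 1 = 3
  C(3) = 1 + C(2) + C(1) = 1 + 3 + 1 = 5
  C(4) = 1 + C(3) + C(2) = 1 + 5 + 3 = 9
  C(5) = 1 + C(4) + C(3) = 1 + 9 + 5 = 15
  C(6) = 1 + C(5) + C(4) = 1 + 15 + 9 = 25
  C(7) = 1 + C(6) + C(5) = 1 + 25 + 15 = 41
  C(8) = 1 + C(7) + C(6) = 1 + 41 + 25 = 67
  C(9) = 1 + C(8) + C(7) = 1 + 67 + 41 = 109
Total calls = C(9) = 109


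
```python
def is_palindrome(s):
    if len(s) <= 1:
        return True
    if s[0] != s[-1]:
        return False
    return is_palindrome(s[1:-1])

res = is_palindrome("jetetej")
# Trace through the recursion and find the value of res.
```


is_palindrome("jetetej")
"jetetej": s[0]='j' == s[-1]='j' -> is_palindrome("etete")
"etete": s[0]='e' == s[-1]='e' -> is_palindrome("tet")
"tet": s[0]='t' == s[-1]='t' -> is_palindrome("e")
"e": len <= 1 -> True
= True


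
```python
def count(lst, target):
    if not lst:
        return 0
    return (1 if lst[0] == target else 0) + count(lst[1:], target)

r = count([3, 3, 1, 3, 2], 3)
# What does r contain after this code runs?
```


count([3, 3, 1, 3, 2], 3)
lst[0]=3 == 3: 1 + count([3, 1, 3, 2], 3)
lst[0]=3 == 3: 1 + count([1, 3, 2], 3)
lst[0]=1 != 3: 0 + count([3, 2], 3)
lst[0]=3 == 3: 1 + count([2], 3)
lst[0]=2 != 3: 0 + count([], 3)
= 3


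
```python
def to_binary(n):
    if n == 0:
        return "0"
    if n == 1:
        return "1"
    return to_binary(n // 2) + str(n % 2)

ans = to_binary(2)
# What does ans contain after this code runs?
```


to_binary(2)
= to_binary(1) + "0"
= "1" + "0"
= "10"


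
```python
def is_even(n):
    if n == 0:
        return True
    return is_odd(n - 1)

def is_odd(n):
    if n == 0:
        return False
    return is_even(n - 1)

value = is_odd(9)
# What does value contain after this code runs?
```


is_odd(9)
= is_even(8)
= is_odd(7)
= is_even(6)
= is_odd(5)
= is_even(4)
= is_odd(3)
= is_even(2)
= is_odd(1)
= is_even(0)
n == 0: return True
= True


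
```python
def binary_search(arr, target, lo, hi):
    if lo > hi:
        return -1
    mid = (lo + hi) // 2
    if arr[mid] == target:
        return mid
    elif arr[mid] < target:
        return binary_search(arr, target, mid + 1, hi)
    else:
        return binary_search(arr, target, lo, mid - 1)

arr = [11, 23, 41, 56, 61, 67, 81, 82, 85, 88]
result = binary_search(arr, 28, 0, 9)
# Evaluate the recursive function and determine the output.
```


binary_search(arr, 28, 0, 9)
lo=0, hi=9, mid=4, arr[mid]=61
61 > 28, search left half
lo=0, hi=3, mid=1, arr[mid]=23
23 < 28, search right half
lo=2, hi=3, mid=2, arr[mid]=41
41 > 28, search left half
lo > hi, target not found, return -1
= -1


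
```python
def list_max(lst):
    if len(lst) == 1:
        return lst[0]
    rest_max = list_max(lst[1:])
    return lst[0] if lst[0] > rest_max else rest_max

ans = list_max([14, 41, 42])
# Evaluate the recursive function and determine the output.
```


list_max([14, 41, 42])
= compare 14 with list_max([41, 42])
= compare 41 with list_max([42])
Base: list_max([42]) = 42
compare 41 with 42: max = 42
compare 14 with 42: max = 42
= 42


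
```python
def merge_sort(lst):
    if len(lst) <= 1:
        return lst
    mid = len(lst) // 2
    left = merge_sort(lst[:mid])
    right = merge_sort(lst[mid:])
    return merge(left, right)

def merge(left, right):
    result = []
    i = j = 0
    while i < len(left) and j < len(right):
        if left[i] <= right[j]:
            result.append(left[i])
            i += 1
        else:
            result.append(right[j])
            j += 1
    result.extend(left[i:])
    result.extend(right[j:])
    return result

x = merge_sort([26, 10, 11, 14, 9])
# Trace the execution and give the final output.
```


merge_sort([26, 10, 11, 14, 9])
Split into [26, 10] and [11, 14, 9]
Left sorted: [10, 26]
Right sorted: [9, 11, 14]
Merge [10, 26] and [9, 11, 14]
= [9, 10, 11, 14, 26]


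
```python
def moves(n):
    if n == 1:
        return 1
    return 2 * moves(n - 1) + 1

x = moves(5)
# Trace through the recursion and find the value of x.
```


moves(5)
= 2 * moves(4) + 1
= 2 * (2 * moves(3) + 1) + 1
= 2 * (2 * (2 * moves(2) + 1) + 1) + 1
= 2 * (2 * (2 * (2 * moves(1) + 1) + 1) + 1) + 1
Now compute bottom-up:
moves(1) = 1
moves(2) = 2 * 1 + 1 = 3
moves(3) = 2 * 3 + 1 = 7
moves(4) = 2 * 7 + 1 = 15
moves(5) = 2 * 15 + 1 = 31
= 31


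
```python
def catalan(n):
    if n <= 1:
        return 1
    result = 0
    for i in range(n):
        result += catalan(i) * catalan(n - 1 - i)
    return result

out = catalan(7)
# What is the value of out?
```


catalan(7)
= sum of catalan(i) * catalan(7-1-i) for i in 0..6
First compute sub-values bottom-up:
  catalan(0) = 1, catalan(1) = 1
  catalan(2) = 1*1 + 1*1 = 2
  catalan(3) = 1*2 + 1*1 + 2*1 = 5
  catalan(4) = 1*5 + 1*2 + 2*1 + 5*1 = 14
  catalan(5) = 1*14 + 1*5 + 2*2 + 5*1 + 14*1 = 42
  catalan(6) = 1*42 + 1*14 + 2*5 + 5*2 + 14*1 + 42*1 = 132
Now catalan(7):
  catalan(0)*catalan(6) = 1*132 = 132
  catalan(1)*catalan(5) = 1*42 = 42
  catalan(2)*catalan(4) = 2*14 = 28
  catalan(3)*catalan(3) = 5*5 = 25
  catalan(4)*catalan(2) = 14*2 = 28
  catalan(5)*catalan(1) = 42*1 = 42
  catalan(6)*catalan(0) = 132*1 = 132
= 132 + 42 + 28 + 25 + 28 + 42 + 132
= 429


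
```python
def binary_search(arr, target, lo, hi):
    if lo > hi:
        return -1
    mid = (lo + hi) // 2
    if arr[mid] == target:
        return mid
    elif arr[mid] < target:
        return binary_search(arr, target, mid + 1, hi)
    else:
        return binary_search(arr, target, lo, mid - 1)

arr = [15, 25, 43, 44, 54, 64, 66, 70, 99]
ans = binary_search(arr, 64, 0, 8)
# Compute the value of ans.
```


binary_search(arr, 64, 0, 8)
lo=0, hi=8, mid=4, arr[mid]=54
54 < 64, search right half
lo=5, hi=8, mid=6, arr[mid]=66
66 > 64, search left half
lo=5, hi=5, mid=5, arr[mid]=64
arr[5] == 64, found at index 5
= 5


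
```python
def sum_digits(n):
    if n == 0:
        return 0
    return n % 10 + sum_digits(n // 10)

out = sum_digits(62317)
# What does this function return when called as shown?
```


sum_digits(62317)
= 7 + sum_digits(6231)
= 7 + 1 + sum_digits(623)
= 7 + 1 + 3 + sum_digits(62)
= 7 + 1 + 3 + 2 + sum_digits(6)
= 7 + 1 + 3 + 2 + 6 + sum_digits(0)
= 7 + 1 + 3 + 2 + 6 + 0
= 19


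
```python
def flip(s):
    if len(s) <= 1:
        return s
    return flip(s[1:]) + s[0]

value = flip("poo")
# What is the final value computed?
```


flip("poo")
= flip("oo") + "p"
= flip("o") + "o" + "p"
= "o" + "o" + "p"
= "oop"


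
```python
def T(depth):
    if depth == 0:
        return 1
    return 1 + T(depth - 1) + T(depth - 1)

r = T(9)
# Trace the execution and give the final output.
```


T(9)
= 1 + T(8) + T(8)
= 1 + 2 * T(8)
T(k) = 2^(k+1) - 1
T(0) = 1
T(1) = 3
T(2) = 7
T(3) = 15
T(4) = 31
T(9) = 2^10 - 1 = 1023


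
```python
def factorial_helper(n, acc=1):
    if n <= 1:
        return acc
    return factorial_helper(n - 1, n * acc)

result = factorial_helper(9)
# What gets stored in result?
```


factorial_helper(9, 1)
= factorial_helper(8, 9 * 1) = factorial_helper(8, 9)
= factorial_helper(7, 8 * 9) = factorial_helper(7, 72)
= factorial_helper(6, 7 * 72) = factorial_helper(6, 504)
= factorial_helper(5, 6 * 504) = factorial_helper(5, 3024)
= factorial_helper(4, 5 * 3024) = factorial_helper(4, 15120)
= factorial_helper(3, 4 * 15120) = factorial_helper(3, 60480)
= factorial_helper(2, 3 * 60480) = factorial_helper(2, 181440)
= factorial_helper(1, 2 * 181440) = factorial_helper(1, 362880)
n <= 1, return acc = 362880


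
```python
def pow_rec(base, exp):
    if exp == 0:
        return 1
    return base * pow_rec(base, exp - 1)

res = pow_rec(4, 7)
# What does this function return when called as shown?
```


pow_rec(4, 7)
= 4 * pow_rec(4, 6)
= 4 * 4 * pow_rec(4, 5)
= 4 * 4 * 4 * pow_rec(4, 4)
= 4 * 4 * 4 * 4 * pow_rec(4, 3)
= 4 * 4 * 4 * 4 * 4 * pow_rec(4, 2)
= 4 * 4 * 4 * 4 * 4 * 4 * pow_rec(4, 1)
= 4 * 4 * 4 * 4 * 4 * 4 * 4 * pow_rec(4, 0)
= 4 * 4 * 4 * 4 * 4 * 4 * 4 * 1
= 16384


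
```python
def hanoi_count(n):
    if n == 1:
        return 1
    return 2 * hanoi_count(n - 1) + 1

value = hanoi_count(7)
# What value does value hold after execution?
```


hanoi_count(7)
= 2 * hanoi_count(6) + 1
= 2 * (2 * hanoi_count(5) + 1) + 1
= 2 * (2 * (2 * hanoi_count(4) + 1) + 1) + 1
= 2 * (2 * (2 * (2 * hanoi_count(3) + 1) + 1) + 1) + 1
= 2 * (2 * (2 * (2 * (2 * hanoi_count(2) + 1) + 1) + 1) + 1) + 1
= 2 * (2 * (2 * (2 * (2 * (2 * hanoi_count(1) + 1) + 1) + 1) + 1) + 1) + 1
Now compute bottom-up:
hanoi_count(1) = 1
hanoi_count(2) = 2 * 1 + 1 = 3
hanoi_count(3) = 2 * 3 + 1 = 7
hanoi_count(4) = 2 * 7 + 1 = 15
hanoi_count(5) = 2 * 15 + 1 = 31
hanoi_count(6) = 2 * 31 + 1 = 63
hanoi_count(7) = 2 * 63 + 1 = 127
= 127


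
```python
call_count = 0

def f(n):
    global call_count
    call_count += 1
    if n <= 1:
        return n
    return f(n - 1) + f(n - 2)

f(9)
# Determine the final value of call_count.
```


f(9) calls f(8) and f(7); each non-base call branches into two more.
Let C(k) = total number of calls made by f(k), including the call to f(k) itself.
Base cases: C(0) = 1, C(1) = 1
Recurrence: C(k) = 1 + C(k-1) + C(k-2)
  C(2) = 1 + C(1) + C(0) = 1 + 1 + 1 = 3
  C(3) = 1 + C(2) + C(1) = 1 + 3 + 1 = 5
  C(4) = 1 + C(3) + C(2) = 1 + 5 + 3 = 9
  C(5) = 1 + C(4) + C(3) = 1 + 9 + 5 = 15
  C(6) = 1 + C(5) + C(4) = 1 + 15 + 9 = 25
  C(7) = 1 + C(6) + C(5) = 1 + 25 + 15 = 41
  C(8) = 1 + C(7) + C(6) = 1 + 41 + 25 = 67
  C(9) = 1 + C(8) + C(7) = 1 + 67 + 41 = 109
Total calls = C(9) = 109


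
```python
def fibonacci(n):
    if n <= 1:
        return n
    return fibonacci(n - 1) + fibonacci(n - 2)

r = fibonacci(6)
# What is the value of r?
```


fibonacci(6)
= fibonacci(5) + fibonacci(4)
= (fibonacci(4) + fibonacci(3)) + fibonacci(4)
Computing bottom-up: fibonacci(0)=0, fibonacci(1)=1, fibonacci(2)=1, fibonacci(3)=2, fibonacci(4)=3, fibonacci(5)=5, fibonacci(6)=8
= 8


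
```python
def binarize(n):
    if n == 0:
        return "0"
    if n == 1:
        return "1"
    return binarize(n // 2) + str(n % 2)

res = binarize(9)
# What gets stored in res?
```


binarize(9)
= binarize(4) + "1"
= binarize(2) + "0" + "1"
= binarize(1) + "0" + "0" + "1"
= "1" + "0" + "0" + "1"
= "1001"


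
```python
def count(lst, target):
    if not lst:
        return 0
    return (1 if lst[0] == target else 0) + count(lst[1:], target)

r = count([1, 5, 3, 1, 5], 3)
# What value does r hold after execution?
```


count([1, 5, 3, 1, 5], 3)
lst[0]=1 != 3: 0 + count([5, 3, 1, 5], 3)
lst[0]=5 != 3: 0 + count([3, 1, 5], 3)
lst[0]=3 == 3: 1 + count([1, 5], 3)
lst[0]=1 != 3: 0 + count([5], 3)
lst[0]=5 != 3: 0 + count([], 3)
= 1


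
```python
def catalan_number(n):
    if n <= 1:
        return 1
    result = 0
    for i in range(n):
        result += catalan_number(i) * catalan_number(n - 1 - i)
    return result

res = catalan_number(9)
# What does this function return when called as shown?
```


catalan_number(9)
= sum of catalan_number(i) * catalan_number(9-1-i) for i in 0..8
First compute sub-values bottom-up:
  catalan_number(0) = 1, catalan_number(1) = 1
  catalan_number(2) = 1*1 + 1*1 = 2
  catalan_number(3) = 1*2 + 1*1 + 2*1 = 5
  catalan_number(4) = 1*5 + 1*2 + 2*1 + 5*1 = 14
  catalan_number(5) = 1*14 + 1*5 + 2*2 + 5*1 + 14*1 = 42
  catalan_number(6) = 1*42 + 1*14 + 2*5 + 5*2 + 14*1 + 42*1 = 132
  catalan_number(7) = 1*132 + 1*42 + 2*14 + 5*5 + 14*2 + 42*1 + 132*1 = 429
  catalan_number(8) = 1*429 + 1*132 + 2*42 + 5*14 + 14*5 + 42*2 + 132*1 + 429*1 = 1430
Now catalan_number(9):
  catalan_number(0)*catalan_number(8) = 1*1430 = 1430
  catalan_number(1)*catalan_number(7) = 1*429 = 429
  catalan_number(2)*catalan_number(6) = 2*132 = 264
  catalan_number(3)*catalan_number(5) = 5*42 = 210
  catalan_number(4)*catalan_number(4) = 14*14 = 196
  catalan_number(5)*catalan_number(3) = 42*5 = 210
  catalan_number(6)*catalan_number(2) = 132*2 = 264
  catalan_number(7)*catalan_number(1) = 429*1 = 429
  catalan_number(8)*catalan_number(0) = 1430*1 = 1430
= 1430 + 429 + 264 + 210 + 196 + 210 + 264 + 429 + 1430
= 4862


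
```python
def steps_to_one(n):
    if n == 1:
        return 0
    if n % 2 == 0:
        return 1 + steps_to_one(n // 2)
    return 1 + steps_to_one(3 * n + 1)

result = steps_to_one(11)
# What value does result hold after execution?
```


steps_to_one(11)
11 is odd -> 3*11+1 = 34 -> steps_to_one(34)
34 is even -> steps_to_one(17)
17 is odd -> 3*17+1 = 52 -> steps_to_one(52)
52 is even -> steps_to_one(26)
26 is even -> steps_to_one(13)
13 is odd -> 3*13+1 = 40 -> steps_to_one(40)
40 is even -> steps_to_one(20)
20 is even -> steps_to_one(10)
10 is even -> steps_to_one(5)
5 is odd -> 3*5+1 = 16 -> steps_to_one(16)
16 is even -> steps_to_one(8)
8 is even -> steps_to_one(4)
4 is even -> steps_to_one(2)
2 is even -> steps_to_one(1)
Reached 1 after 14 steps
= 14


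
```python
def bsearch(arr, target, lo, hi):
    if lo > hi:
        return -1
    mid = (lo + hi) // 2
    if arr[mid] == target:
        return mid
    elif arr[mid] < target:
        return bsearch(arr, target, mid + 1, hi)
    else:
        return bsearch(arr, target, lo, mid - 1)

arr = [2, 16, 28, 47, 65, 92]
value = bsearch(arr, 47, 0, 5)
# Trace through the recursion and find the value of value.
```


bsearch(arr, 47, 0, 5)
lo=0, hi=5, mid=2, arr[mid]=28
28 < 47, search right half
lo=3, hi=5, mid=4, arr[mid]=65
65 > 47, search left half
lo=3, hi=3, mid=3, arr[mid]=47
arr[3] == 47, found at index 3
= 3


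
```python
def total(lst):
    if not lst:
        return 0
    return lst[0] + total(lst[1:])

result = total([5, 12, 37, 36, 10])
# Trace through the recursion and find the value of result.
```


total([5, 12, 37, 36, 10])
= 5 + total([12, 37, 36, 10])
= 5 + 12 + total([37, 36, 10])
= 5 + 12 + 37 + total([36, 10])
= 5 + 12 + 37 + 36 + total([10])
= 5 + 12 + 37 + 36 + 10 + total([])
= 5 + 12 + 37 + 36 + 10 + 0
= 100


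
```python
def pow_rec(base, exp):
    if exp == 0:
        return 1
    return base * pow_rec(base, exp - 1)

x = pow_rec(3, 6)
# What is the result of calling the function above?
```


pow_rec(3, 6)
= 3 * pow_rec(3, 5)
= 3 * 3 * pow_rec(3, 4)
= 3 * 3 * 3 * pow_rec(3, 3)
= 3 * 3 * 3 * 3 * pow_rec(3, 2)
= 3 * 3 * 3 * 3 * 3 * pow_rec(3, 1)
= 3 * 3 * 3 * 3 * 3 * 3 * pow_rec(3, 0)
= 3 * 3 * 3 * 3 * 3 * 3 * 1
= 729


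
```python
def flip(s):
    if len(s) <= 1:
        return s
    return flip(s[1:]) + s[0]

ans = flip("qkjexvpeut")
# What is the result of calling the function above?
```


flip("qkjexvpeut")
= flip("kjexvpeut") + "q"
= flip("jexvpeut") + "k" + "q"
= flip("exvpeut") + "j" + "k" + "q"
= flip("xvpeut") + "e" + "j" + "k" + "q"
= flip("vpeut") + "x" + "e" + "j" + "k" + "q"
= flip("peut") + "v" + "x" + "e" + "j" + "k" + "q"
= flip("eut") + "p" + "v" + "x" + "e" + "j" + "k" + "q"
= flip("ut") + "e" + "p" + "v" + "x" + "e" + "j" + "k" + "q"
= flip("t") + "u" + "e" + "p" + "v" + "x" + "e" + "j" + "k" + "q"
= "t" + "u" + "e" + "p" + "v" + "x" + "e" + "j" + "k" + "q"
= "tuepvxejkq"


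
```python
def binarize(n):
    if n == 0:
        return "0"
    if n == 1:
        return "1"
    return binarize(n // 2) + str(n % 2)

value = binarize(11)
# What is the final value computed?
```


binarize(11)
= binarize(5) + "1"
= binarize(2) + "1" + "1"
= binarize(1) + "0" + "1" + "1"
= "1" + "0" + "1" + "1"
= "1011"


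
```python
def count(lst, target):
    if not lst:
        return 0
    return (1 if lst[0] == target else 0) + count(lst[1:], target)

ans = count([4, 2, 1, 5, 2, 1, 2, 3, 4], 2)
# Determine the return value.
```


count([4, 2, 1, 5, 2, 1, 2, 3, 4], 2)
lst[0]=4 != 2: 0 + count([2, 1, 5, 2, 1, 2, 3, 4], 2)
lst[0]=2 == 2: 1 + count([1, 5, 2, 1, 2, 3, 4], 2)
lst[0]=1 != 2: 0 + count([5, 2, 1, 2, 3, 4], 2)
lst[0]=5 != 2: 0 + count([2, 1, 2, 3, 4], 2)
lst[0]=2 == 2: 1 + count([1, 2, 3, 4], 2)
lst[0]=1 != 2: 0 + count([2, 3, 4], 2)
lst[0]=2 == 2: 1 + count([3, 4], 2)
lst[0]=3 != 2: 0 + count([4], 2)
lst[0]=4 != 2: 0 + count([], 2)
= 3


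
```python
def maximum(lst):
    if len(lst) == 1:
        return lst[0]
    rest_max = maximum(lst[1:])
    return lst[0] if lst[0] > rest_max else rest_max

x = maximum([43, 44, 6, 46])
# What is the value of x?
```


maximum([43, 44, 6, 46])
= compare 43 with maximum([44, 6, 46])
= compare 44 with maximum([6, 46])
= compare 6 with maximum([46])
Base: maximum([46]) = 46
compare 6 with 46: max = 46
compare 44 with 46: max = 46
compare 43 with 46: max = 46
= 46


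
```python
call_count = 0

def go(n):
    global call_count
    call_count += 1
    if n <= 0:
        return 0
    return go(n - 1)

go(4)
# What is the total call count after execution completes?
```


go(4) calls go(3) calls ... calls go(0)
Total calls: 4 + 1 (for base case) = 5


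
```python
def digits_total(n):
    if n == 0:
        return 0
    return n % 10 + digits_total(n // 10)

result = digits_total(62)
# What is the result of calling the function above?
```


digits_total(62)
= 2 + digits_total(6)
= 2 + 6 + digits_total(0)
= 2 + 6 + 0
= 8


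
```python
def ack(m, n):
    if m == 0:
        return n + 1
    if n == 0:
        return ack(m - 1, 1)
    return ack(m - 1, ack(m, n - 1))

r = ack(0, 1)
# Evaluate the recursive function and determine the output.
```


ack(0, 1)
m == 0: return 1 + 1 = 2
= 2


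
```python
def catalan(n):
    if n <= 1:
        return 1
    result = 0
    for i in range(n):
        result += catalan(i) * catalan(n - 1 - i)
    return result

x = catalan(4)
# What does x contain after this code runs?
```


catalan(4)
= sum of catalan(i) * catalan(4-1-i) for i in 0..3
First compute sub-values bottom-up:
  catalan(0) = 1, catalan(1) = 1
  catalan(2) = 1*1 + 1*1 = 2
  catalan(3) = 1*2 + 1*1 + 2*1 = 5
Now catalan(4):
  catalan(0)*catalan(3) = 1*5 = 5
  catalan(1)*catalan(2) = 1*2 = 2
  catalan(2)*catalan(1) = 2*1 = 2
  catalan(3)*catalan(0) = 5*1 = 5
= 5 + 2 + 2 + 5
= 14


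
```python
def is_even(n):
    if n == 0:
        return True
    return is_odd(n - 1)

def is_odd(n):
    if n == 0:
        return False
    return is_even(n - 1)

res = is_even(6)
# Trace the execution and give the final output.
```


is_even(6)
= is_odd(5)
= is_even(4)
= is_odd(3)
= is_even(2)
= is_odd(1)
= is_even(0)
n == 0: return True
= True


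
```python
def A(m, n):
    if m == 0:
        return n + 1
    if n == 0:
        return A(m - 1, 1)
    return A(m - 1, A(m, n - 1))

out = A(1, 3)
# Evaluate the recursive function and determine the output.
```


A(1, 3)
= A(0, A(1, 2))
First compute A(1, 2) = 4
= A(0, 4)
= 5


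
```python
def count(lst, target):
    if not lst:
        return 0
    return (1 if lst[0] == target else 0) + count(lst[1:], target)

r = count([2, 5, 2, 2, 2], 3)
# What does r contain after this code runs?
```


count([2, 5, 2, 2, 2], 3)
lst[0]=2 != 3: 0 + count([5, 2, 2, 2], 3)
lst[0]=5 != 3: 0 + count([2, 2, 2], 3)
lst[0]=2 != 3: 0 + count([2, 2], 3)
lst[0]=2 != 3: 0 + count([2], 3)
lst[0]=2 != 3: 0 + count([], 3)
= 0


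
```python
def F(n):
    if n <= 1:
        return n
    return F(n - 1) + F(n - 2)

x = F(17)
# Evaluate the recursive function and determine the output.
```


F(17)
= F(16) + F(15)
= (F(15) + F(14)) + F(15)
Computing bottom-up: F(0)=0, F(1)=1, F(2)=1, F(3)=2, F(4)=3, F(5)=5, F(6)=8, F(7)=13, F(8)=21, F(9)=34, F(10)=55, F(11)=89, F(12)=144, F(13)=233, F(14)=377, F(15)=610, F(16)=987, F(17)=1597
= 1597


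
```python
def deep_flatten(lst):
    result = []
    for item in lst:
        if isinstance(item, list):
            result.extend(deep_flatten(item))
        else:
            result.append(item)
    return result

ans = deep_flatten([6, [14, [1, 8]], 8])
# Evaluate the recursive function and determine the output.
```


deep_flatten([6, [14, [1, 8]], 8])
Processing each element:
  6 is not a list -> append 6
  [14, [1, 8]] is a list -> deep_flatten recursively -> [14, 1, 8]
  8 is not a list -> append 8
= [6, 14, 1, 8, 8]


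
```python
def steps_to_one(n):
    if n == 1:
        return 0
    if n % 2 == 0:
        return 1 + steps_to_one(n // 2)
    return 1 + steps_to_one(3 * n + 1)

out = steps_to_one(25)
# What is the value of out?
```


steps_to_one(25)
25 is odd -> 3*25+1 = 76 -> steps_to_one(76)
76 is even -> steps_to_one(38)
38 is even -> steps_to_one(19)
19 is odd -> 3*19+1 = 58 -> steps_to_one(58)
58 is even -> steps_to_one(29)
29 is odd -> 3*29+1 = 88 -> steps_to_one(88)
88 is even -> steps_to_one(44)
44 is even -> steps_to_one(22)
22 is even -> steps_to_one(11)
11 is odd -> 3*11+1 = 34 -> steps_to_one(34)
34 is even -> steps_to_one(17)
17 is odd -> 3*17+1 = 52 -> steps_to_one(52)
52 is even -> steps_to_one(26)
26 is even -> steps_to_one(13)
13 is odd -> 3*13+1 = 40 -> steps_to_one(40)
40 is even -> steps_to_one(20)
20 is even -> steps_to_one(10)
10 is even -> steps_to_one(5)
5 is odd -> 3*5+1 = 16 -> steps_to_one(16)
16 is even -> steps_to_one(8)
8 is even -> steps_to_one(4)
4 is even -> steps_to_one(2)
2 is even -> steps_to_one(1)
Reached 1 after 23 steps
= 23


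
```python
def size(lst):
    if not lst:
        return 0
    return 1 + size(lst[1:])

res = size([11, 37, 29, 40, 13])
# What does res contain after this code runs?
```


size([11, 37, 29, 40, 13])
= 1 + size([37, 29, 40, 13])
= 1 + 1 + size([29, 40, 13])
= 1 + 1 + 1 + size([40, 13])
= 1 + 1 + 1 + 1 + size([13])
= 1 + 1 + 1 + 1 + 1 + size([])
= 1 + 1 + 1 + 1 + 1 + 0
= 5


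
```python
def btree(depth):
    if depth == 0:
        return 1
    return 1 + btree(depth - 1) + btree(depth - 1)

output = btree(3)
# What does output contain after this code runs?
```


btree(3)
= 1 + btree(2) + btree(2)
= 1 + 2 * btree(2)
btree(k) = 2^(k+1) - 1
btree(0) = 1
btree(1) = 3
btree(2) = 7
btree(3) = 15
btree(3) = 2^4 - 1 = 15


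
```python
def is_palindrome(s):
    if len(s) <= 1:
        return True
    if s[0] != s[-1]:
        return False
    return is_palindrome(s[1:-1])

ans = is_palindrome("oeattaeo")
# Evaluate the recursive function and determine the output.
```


is_palindrome("oeattaeo")
"oeattaeo": s[0]='o' == s[-1]='o' -> is_palindrome("eattae")
"eattae": s[0]='e' == s[-1]='e' -> is_palindrome("atta")
"atta": s[0]='a' == s[-1]='a' -> is_palindrome("tt")
"tt": s[0]='t' == s[-1]='t' -> is_palindrome("")
"": len <= 1 -> True
= True


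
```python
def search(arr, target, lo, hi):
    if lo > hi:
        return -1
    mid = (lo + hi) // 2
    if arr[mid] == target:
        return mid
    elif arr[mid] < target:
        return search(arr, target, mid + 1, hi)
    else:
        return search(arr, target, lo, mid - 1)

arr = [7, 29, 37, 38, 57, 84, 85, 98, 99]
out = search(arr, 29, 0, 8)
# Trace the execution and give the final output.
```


search(arr, 29, 0, 8)
lo=0, hi=8, mid=4, arr[mid]=57
57 > 29, search left half
lo=0, hi=3, mid=1, arr[mid]=29
arr[1] == 29, found at index 1
= 1


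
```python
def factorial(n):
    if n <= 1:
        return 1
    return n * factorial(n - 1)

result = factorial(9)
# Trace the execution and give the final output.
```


factorial(9)
= 9 * factorial(8)
= 9 * 8 * factorial(7)
= 9 * 8 * 7 * factorial(6)
= 9 * 8 * 7 * 6 * factorial(5)
= 9 * 8 * 7 * 6 * 5 * factorial(4)
= 9 * 8 * 7 * 6 * 5 * 4 * factorial(3)
= 9 * 8 * 7 * 6 * 5 * 4 * 3 * factorial(2)
= 9 * 8 * 7 * 6 * 5 * 4 * 3 * 2 * factorial(1)
= 9 * 8 * 7 * 6 * 5 * 4 * 3 * 2 * 1
= 362880


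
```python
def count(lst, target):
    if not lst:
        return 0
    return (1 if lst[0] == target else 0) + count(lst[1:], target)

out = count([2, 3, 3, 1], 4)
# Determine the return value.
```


count([2, 3, 3, 1], 4)
lst[0]=2 != 4: 0 + count([3, 3, 1], 4)
lst[0]=3 != 4: 0 + count([3, 1], 4)
lst[0]=3 != 4: 0 + count([1], 4)
lst[0]=1 != 4: 0 + count([], 4)
= 0


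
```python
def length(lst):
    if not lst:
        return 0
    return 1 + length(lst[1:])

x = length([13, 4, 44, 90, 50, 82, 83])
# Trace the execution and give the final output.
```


length([13, 4, 44, 90, 50, 82, 83])
= 1 + length([4, 44, 90, 50, 82, 83])
= 1 + 1 + length([44, 90, 50, 82, 83])
= 1 + 1 + 1 + length([90, 50, 82, 83])
= 1 + 1 + 1 + 1 + length([50, 82, 83])
= 1 + 1 + 1 + 1 + 1 + length([82, 83])
= 1 + 1 + 1 + 1 + 1 + 1 + length([83])
= 1 + 1 + 1 + 1 + 1 + 1 + 1 + length([])
= 1 + 1 + 1 + 1 + 1 + 1 + 1 + 0
= 7


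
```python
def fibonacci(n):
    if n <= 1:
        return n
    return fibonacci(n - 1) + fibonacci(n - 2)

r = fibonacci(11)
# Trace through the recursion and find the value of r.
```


fibonacci(11)
= fibonacci(10) + fibonacci(9)
= (fibonacci(9) + fibonacci(8)) + fibonacci(9)
Computing bottom-up: fibonacci(0)=0, fibonacci(1)=1, fibonacci(2)=1, fibonacci(3)=2, fibonacci(4)=3, fibonacci(5)=5, fibonacci(6)=8, fibonacci(7)=13, fibonacci(8)=21, fibonacci(9)=34, fibonacci(10)=55, fibonacci(11)=89
= 89


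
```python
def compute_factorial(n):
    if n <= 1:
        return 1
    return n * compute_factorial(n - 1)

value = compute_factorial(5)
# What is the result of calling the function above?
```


compute_factorial(5)
= 5 * compute_factorial(4)
= 5 * 4 * compute_factorial(3)
= 5 * 4 * 3 * compute_factorial(2)
= 5 * 4 * 3 * 2 * compute_factorial(1)
= 5 * 4 * 3 * 2 * 1
= 120


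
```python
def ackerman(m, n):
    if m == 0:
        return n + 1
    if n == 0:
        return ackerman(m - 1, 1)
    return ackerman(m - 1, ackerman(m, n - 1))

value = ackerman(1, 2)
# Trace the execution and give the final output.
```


ackerman(1, 2)
= ackerman(0, ackerman(1, 1))
First compute ackerman(1, 1) = 3
= ackerman(0, 3)
= 4


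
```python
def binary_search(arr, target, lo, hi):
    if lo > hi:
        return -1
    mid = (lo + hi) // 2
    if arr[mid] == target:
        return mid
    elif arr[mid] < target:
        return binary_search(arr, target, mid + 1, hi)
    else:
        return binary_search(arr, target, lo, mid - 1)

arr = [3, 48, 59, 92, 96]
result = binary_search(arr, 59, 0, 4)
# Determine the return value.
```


binary_search(arr, 59, 0, 4)
lo=0, hi=4, mid=2, arr[mid]=59
arr[2] == 59, found at index 2
= 2


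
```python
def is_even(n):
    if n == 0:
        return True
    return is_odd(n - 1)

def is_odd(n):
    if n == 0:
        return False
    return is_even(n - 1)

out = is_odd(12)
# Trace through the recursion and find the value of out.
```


is_odd(12)
= is_even(11)
= is_odd(10)
= is_even(9)
= is_odd(8)
= is_even(7)
= is_odd(6)
= is_even(5)
= is_odd(4)
= is_even(3)
= is_odd(2)
= is_even(1)
= is_odd(0)
n == 0: return False
= False


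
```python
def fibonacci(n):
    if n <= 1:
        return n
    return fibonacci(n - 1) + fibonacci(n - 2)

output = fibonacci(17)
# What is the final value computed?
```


fibonacci(17)
= fibonacci(16) + fibonacci(15)
= (fibonacci(15) + fibonacci(14)) + fibonacci(15)
Computing bottom-up: fibonacci(0)=0, fibonacci(1)=1, fibonacci(2)=1, fibonacci(3)=2, fibonacci(4)=3, fibonacci(5)=5, fibonacci(6)=8, fibonacci(7)=13, fibonacci(8)=21, fibonacci(9)=34, fibonacci(10)=55, fibonacci(11)=89, fibonacci(12)=144, fibonacci(13)=233, fibonacci(14)=377, fibonacci(15)=610, fibonacci(16)=987, fibonacci(17)=1597
= 1597


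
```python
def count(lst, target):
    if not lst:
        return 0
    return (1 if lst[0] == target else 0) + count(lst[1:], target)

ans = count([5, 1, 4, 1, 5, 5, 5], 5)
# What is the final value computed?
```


count([5, 1, 4, 1, 5, 5, 5], 5)
lst[0]=5 == 5: 1 + count([1, 4, 1, 5, 5, 5], 5)
lst[0]=1 != 5: 0 + count([4, 1, 5, 5, 5], 5)
lst[0]=4 != 5: 0 + count([1, 5, 5, 5], 5)
lst[0]=1 != 5: 0 + count([5, 5, 5], 5)
lst[0]=5 == 5: 1 + count([5, 5], 5)
lst[0]=5 == 5: 1 + count([5], 5)
lst[0]=5 == 5: 1 + count([], 5)
= 4


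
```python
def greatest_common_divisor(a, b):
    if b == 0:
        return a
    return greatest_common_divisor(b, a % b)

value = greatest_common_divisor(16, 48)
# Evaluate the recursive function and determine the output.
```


greatest_common_divisor(16, 48)
= greatest_common_divisor(48, 16 % 48) = greatest_common_divisor(48, 16)
= greatest_common_divisor(16, 48 % 16) = greatest_common_divisor(16, 0)
b == 0, return a = 16


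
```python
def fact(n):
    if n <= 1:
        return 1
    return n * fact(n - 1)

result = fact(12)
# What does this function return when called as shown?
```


fact(12)
= 12 * fact(11)
= 12 * 11 * fact(10)
= 12 * 11 * 10 * fact(9)
= 12 * 11 * 10 * 9 * fact(8)
= 12 * 11 * 10 * 9 * 8 * fact(7)
= 12 * 11 * 10 * 9 * 8 * 7 * fact(6)
= 12 * 11 * 10 * 9 * 8 * 7 * 6 * fact(5)
= 12 * 11 * 10 * 9 * 8 * 7 * 6 * 5 * fact(4)
= 12 * 11 * 10 * 9 * 8 * 7 * 6 * 5 * 4 * fact(3)
= 12 * 11 * 10 * 9 * 8 * 7 * 6 * 5 * 4 * 3 * fact(2)
= 12 * 11 * 10 * 9 * 8 * 7 * 6 * 5 * 4 * 3 * 2 * fact(1)
= 12 * 11 * 10 * 9 * 8 * 7 * 6 * 5 * 4 * 3 * 2 * 1
= 479001600


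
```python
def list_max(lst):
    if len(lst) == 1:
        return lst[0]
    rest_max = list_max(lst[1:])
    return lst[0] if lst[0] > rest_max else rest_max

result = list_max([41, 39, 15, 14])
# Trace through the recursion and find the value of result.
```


list_max([41, 39, 15, 14])
= compare 41 with list_max([39, 15, 14])
= compare 39 with list_max([15, 14])
= compare 15 with list_max([14])
Base: list_max([14]) = 14
compare 15 with 14: max = 15
compare 39 with 15: max = 39
compare 41 with 39: max = 41
= 41


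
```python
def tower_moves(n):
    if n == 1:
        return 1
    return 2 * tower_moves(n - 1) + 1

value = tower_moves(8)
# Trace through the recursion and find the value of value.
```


tower_moves(8)
= 2 * tower_moves(7) + 1
= 2 * (2 * tower_moves(6) + 1) + 1
= 2 * (2 * (2 * tower_moves(5) + 1) + 1) + 1
= 2 * (2 * (2 * (2 * tower_moves(4) + 1) + 1) + 1) + 1
= 2 * (2 * (2 * (2 * (2 * tower_moves(3) + 1) + 1) + 1) + 1) + 1
= 2 * (2 * (2 * (2 * (2 * (2 * tower_moves(2) + 1) + 1) + 1) + 1) + 1) + 1
= 2 * (2 * (2 * (2 * (2 * (2 * (2 * tower_moves(1) + 1) + 1) + 1) + 1) + 1) + 1) + 1
Now compute bottom-up:
tower_moves(1) = 1
tower_moves(2) = 2 * 1 + 1 = 3
tower_moves(3) = 2 * 3 + 1 = 7
tower_moves(4) = 2 * 7 + 1 = 15
tower_moves(5) = 2 * 15 + 1 = 31
tower_moves(6) = 2 * 31 + 1 = 63
tower_moves(7) = 2 * 63 + 1 = 127
tower_moves(8) = 2 * 127 + 1 = 255
= 255


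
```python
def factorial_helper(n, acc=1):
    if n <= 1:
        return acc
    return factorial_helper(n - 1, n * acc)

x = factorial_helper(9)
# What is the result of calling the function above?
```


factorial_helper(9, 1)
= factorial_helper(8, 9 * 1) = factorial_helper(8, 9)
= factorial_helper(7, 8 * 9) = factorial_helper(7, 72)
= factorial_helper(6, 7 * 72) = factorial_helper(6, 504)
= factorial_helper(5, 6 * 504) = factorial_helper(5, 3024)
= factorial_helper(4, 5 * 3024) = factorial_helper(4, 15120)
= factorial_helper(3, 4 * 15120) = factorial_helper(3, 60480)
= factorial_helper(2, 3 * 60480) = factorial_helper(2, 181440)
= factorial_helper(1, 2 * 181440) = factorial_helper(1, 362880)
n <= 1, return acc = 362880


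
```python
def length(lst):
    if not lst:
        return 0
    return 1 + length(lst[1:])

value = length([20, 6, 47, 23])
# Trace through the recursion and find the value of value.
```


length([20, 6, 47, 23])
= 1 + length([6, 47, 23])
= 1 + 1 + length([47, 23])
= 1 + 1 + 1 + length([23])
= 1 + 1 + 1 + 1 + length([])
= 1 + 1 + 1 + 1 + 0
= 4


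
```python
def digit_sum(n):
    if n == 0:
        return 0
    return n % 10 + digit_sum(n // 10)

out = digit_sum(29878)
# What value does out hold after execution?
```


digit_sum(29878)
= 8 + digit_sum(2987)
= 8 + 7 + digit_sum(298)
= 8 + 7 + 8 + digit_sum(29)
= 8 + 7 + 8 + 9 + digit_sum(2)
= 8 + 7 + 8 + 9 + 2 + digit_sum(0)
= 8 + 7 + 8 + 9 + 2 + 0
= 34


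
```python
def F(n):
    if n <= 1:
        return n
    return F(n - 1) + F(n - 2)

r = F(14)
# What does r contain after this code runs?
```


F(14)
= F(13) + F(12)
= (F(12) + F(11)) + F(12)
Computing bottom-up: F(0)=0, F(1)=1, F(2)=1, F(3)=2, F(4)=3, F(5)=5, F(6)=8, F(7)=13, F(8)=21, F(9)=34, F(10)=55, F(11)=89, F(12)=144, F(13)=233, F(14)=377
= 377


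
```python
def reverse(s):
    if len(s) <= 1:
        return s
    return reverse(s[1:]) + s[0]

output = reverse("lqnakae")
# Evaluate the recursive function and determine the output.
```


reverse("lqnakae")
= reverse("qnakae") + "l"
= reverse("nakae") + "q" + "l"
= reverse("akae") + "n" + "q" + "l"
= reverse("kae") + "a" + "n" + "q" + "l"
= reverse("ae") + "k" + "a" + "n" + "q" + "l"
= reverse("e") + "a" + "k" + "a" + "n" + "q" + "l"
= "e" + "a" + "k" + "a" + "n" + "q" + "l"
= "eakanql"


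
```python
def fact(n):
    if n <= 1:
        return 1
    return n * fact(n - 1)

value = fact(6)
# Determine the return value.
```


fact(6)
= 6 * fact(5)
= 6 * 5 * fact(4)
= 6 * 5 * 4 * fact(3)
= 6 * 5 * 4 * 3 * fact(2)
= 6 * 5 * 4 * 3 * 2 * fact(1)
= 6 * 5 * 4 * 3 * 2 * 1
= 720


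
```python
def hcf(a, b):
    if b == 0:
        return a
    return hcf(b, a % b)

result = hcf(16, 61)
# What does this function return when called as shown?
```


hcf(16, 61)
= hcf(61, 16 % 61) = hcf(61, 16)
= hcf(16, 61 % 16) = hcf(16, 13)
= hcf(13, 16 % 13) = hcf(13, 3)
= hcf(3, 13 % 3) = hcf(3, 1)
= hcf(1, 3 % 1) = hcf(1, 0)
b == 0, return a = 1


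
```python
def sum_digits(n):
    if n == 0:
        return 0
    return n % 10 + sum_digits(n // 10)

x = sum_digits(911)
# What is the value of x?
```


sum_digits(911)
= 1 + sum_digits(91)
= 1 + 1 + sum_digits(9)
= 1 + 1 + 9 + sum_digits(0)
= 1 + 1 + 9 + 0
= 11


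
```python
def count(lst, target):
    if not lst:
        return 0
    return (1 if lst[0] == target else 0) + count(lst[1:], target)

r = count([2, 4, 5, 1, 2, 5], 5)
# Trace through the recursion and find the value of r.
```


count([2, 4, 5, 1, 2, 5], 5)
lst[0]=2 != 5: 0 + count([4, 5, 1, 2, 5], 5)
lst[0]=4 != 5: 0 + count([5, 1, 2, 5], 5)
lst[0]=5 == 5: 1 + count([1, 2, 5], 5)
lst[0]=1 != 5: 0 + count([2, 5], 5)
lst[0]=2 != 5: 0 + count([5], 5)
lst[0]=5 == 5: 1 + count([], 5)
= 2


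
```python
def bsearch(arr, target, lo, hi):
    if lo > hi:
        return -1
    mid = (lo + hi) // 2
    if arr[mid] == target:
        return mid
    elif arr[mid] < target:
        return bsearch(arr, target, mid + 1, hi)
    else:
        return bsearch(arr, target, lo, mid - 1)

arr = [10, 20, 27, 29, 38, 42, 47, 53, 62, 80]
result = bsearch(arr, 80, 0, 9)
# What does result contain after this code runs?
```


bsearch(arr, 80, 0, 9)
lo=0, hi=9, mid=4, arr[mid]=38
38 < 80, search right half
lo=5, hi=9, mid=7, arr[mid]=53
53 < 80, search right half
lo=8, hi=9, mid=8, arr[mid]=62
62 < 80, search right half
lo=9, hi=9, mid=9, arr[mid]=80
arr[9] == 80, found at index 9
= 9


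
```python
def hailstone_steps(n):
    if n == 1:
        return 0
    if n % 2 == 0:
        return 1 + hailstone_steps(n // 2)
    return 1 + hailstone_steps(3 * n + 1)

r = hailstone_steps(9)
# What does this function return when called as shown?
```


hailstone_steps(9)
9 is odd -> 3*9+1 = 28 -> hailstone_steps(28)
28 is even -> hailstone_steps(14)
14 is even -> hailstone_steps(7)
7 is odd -> 3*7+1 = 22 -> hailstone_steps(22)
22 is even -> hailstone_steps(11)
11 is odd -> 3*11+1 = 34 -> hailstone_steps(34)
34 is even -> hailstone_steps(17)
17 is odd -> 3*17+1 = 52 -> hailstone_steps(52)
52 is even -> hailstone_steps(26)
26 is even -> hailstone_steps(13)
13 is odd -> 3*13+1 = 40 -> hailstone_steps(40)
40 is even -> hailstone_steps(20)
20 is even -> hailstone_steps(10)
10 is even -> hailstone_steps(5)
5 is odd -> 3*5+1 = 16 -> hailstone_steps(16)
16 is even -> hailstone_steps(8)
8 is even -> hailstone_steps(4)
4 is even -> hailstone_steps(2)
2 is even -> hailstone_steps(1)
Reached 1 after 19 steps
= 19


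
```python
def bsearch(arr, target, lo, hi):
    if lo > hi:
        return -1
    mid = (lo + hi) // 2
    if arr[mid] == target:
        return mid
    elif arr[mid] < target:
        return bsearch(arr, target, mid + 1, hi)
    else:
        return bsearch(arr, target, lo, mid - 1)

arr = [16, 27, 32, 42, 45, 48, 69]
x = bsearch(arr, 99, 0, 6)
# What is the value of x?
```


bsearch(arr, 99, 0, 6)
lo=0, hi=6, mid=3, arr[mid]=42
42 < 99, search right half
lo=4, hi=6, mid=5, arr[mid]=48
48 < 99, search right half
lo=6, hi=6, mid=6, arr[mid]=69
69 < 99, search right half
lo > hi, target not found, return -1
= -1


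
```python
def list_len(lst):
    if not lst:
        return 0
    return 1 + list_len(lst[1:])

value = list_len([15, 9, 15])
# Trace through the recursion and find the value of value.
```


list_len([15, 9, 15])
= 1 + list_len([9, 15])
= 1 + 1 + list_len([15])
= 1 + 1 + 1 + list_len([])
= 1 + 1 + 1 + 0
= 3


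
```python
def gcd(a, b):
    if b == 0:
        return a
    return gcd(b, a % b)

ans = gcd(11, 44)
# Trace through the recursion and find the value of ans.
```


gcd(11, 44)
= gcd(44, 11 % 44) = gcd(44, 11)
= gcd(11, 44 % 11) = gcd(11, 0)
b == 0, return a = 11


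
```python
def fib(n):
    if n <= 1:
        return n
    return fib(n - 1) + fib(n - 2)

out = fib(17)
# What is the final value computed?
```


fib(17)
= fib(16) + fib(15)
= (fib(15) + fib(14)) + fib(15)
Computing bottom-up: fib(0)=0, fib(1)=1, fib(2)=1, fib(3)=2, fib(4)=3, fib(5)=5, fib(6)=8, fib(7)=13, fib(8)=21, fib(9)=34, fib(10)=55, fib(11)=89, fib(12)=144, fib(13)=233, fib(14)=377, fib(15)=610, fib(16)=987, fib(17)=1597
= 1597


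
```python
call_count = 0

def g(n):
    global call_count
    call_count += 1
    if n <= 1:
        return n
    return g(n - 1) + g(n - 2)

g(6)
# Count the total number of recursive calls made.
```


g(6) calls g(5) and g(4); each non-base call branches into two more.
Let C(k) = total number of calls made by g(k), including the call to g(k) itself.
Base cases: C(0) = 1, C(1) = 1
Recurrence: C(k) = 1 + C(k-1) + C(k-2)
  C(2) = 1 + C(1) + C(0) = 1 + 1 + 1 = 3
  C(3) = 1 + C(2) + C(1) = 1 + 3 + 1 = 5
  C(4) = 1 + C(3) + C(2) = 1 + 5 + 3 = 9
  C(5) = 1 + C(4) + C(3) = 1 + 9 + 5 = 15
  C(6) = 1 + C(5) + C(4) = 1 + 15 + 9 = 25
Total calls = C(6) = 25
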